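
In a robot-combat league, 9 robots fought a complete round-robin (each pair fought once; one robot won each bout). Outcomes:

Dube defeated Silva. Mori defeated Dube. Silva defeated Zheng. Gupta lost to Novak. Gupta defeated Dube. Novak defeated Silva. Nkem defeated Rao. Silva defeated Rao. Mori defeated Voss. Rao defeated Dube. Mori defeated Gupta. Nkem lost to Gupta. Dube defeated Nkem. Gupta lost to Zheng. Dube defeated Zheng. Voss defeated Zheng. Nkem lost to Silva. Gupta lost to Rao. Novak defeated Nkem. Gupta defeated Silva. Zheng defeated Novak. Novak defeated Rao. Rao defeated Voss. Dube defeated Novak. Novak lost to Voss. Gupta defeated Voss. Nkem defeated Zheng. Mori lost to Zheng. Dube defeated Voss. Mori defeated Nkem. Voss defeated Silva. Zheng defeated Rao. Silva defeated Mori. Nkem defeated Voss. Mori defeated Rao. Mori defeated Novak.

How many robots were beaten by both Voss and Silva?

Voss beat: Novak, Zheng, Silva.
Silva beat: Zheng, Nkem, Mori, Rao.
Both beat: Zheng — 1.

1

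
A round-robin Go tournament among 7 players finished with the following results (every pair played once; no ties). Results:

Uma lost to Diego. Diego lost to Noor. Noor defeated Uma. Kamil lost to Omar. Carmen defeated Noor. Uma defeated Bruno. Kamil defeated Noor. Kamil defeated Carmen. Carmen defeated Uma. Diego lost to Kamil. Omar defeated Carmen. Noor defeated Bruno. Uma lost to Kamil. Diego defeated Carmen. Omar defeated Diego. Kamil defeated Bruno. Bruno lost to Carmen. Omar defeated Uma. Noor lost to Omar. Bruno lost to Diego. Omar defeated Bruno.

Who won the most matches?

Win totals: Kamil 5, Bruno 0, Carmen 3, Noor 3, Omar 6, Diego 3, Uma 1.
Omar leads with 6 wins (next highest: 5).

Omar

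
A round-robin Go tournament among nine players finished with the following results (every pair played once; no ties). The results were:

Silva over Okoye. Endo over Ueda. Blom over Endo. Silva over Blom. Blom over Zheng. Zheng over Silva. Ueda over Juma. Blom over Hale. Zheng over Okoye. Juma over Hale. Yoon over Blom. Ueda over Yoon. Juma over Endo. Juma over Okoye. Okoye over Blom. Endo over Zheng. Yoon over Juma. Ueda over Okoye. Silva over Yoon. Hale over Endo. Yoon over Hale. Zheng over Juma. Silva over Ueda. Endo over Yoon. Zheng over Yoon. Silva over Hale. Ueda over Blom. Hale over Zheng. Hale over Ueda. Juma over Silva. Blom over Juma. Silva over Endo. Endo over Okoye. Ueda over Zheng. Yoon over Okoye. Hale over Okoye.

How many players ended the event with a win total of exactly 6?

1

Win totals: Endo 4, Okoye 1, Zheng 4, Silva 6, Yoon 4, Blom 4, Juma 4, Ueda 5, Hale 4.
Exactly 6: Silva — 1 player.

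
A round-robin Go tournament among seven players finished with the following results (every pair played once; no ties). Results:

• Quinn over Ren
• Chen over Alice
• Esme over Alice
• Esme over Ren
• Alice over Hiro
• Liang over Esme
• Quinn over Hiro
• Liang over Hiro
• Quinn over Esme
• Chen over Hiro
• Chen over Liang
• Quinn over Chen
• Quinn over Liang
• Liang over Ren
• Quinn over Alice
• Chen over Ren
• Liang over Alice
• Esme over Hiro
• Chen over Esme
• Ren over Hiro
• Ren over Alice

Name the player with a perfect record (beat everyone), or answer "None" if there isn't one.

Quinn has 6 wins out of 6 opponents — a perfect record.

Quinn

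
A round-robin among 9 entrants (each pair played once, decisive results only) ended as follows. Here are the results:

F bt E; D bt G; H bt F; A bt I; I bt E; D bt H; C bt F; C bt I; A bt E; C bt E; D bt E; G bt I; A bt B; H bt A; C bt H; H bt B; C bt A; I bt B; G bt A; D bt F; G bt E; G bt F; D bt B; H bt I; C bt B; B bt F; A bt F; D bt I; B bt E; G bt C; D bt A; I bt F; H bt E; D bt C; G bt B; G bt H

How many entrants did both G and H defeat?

G beat: A, B, C, E, F, H, I.
H beat: A, B, E, F, I.
Both beat: A, B, E, F, I — 5.

5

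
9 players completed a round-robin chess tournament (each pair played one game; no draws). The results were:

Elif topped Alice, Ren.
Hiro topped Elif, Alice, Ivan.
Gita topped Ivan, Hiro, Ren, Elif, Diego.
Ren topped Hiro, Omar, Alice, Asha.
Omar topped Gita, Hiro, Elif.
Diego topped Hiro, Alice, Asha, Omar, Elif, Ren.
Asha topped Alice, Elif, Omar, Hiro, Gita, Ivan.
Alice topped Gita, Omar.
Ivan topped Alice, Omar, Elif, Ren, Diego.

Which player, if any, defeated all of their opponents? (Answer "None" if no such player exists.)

None

Highest win total is Diego with 6 (out of 8 possible).
Diego lost to Gita, Ivan, so no player went undefeated.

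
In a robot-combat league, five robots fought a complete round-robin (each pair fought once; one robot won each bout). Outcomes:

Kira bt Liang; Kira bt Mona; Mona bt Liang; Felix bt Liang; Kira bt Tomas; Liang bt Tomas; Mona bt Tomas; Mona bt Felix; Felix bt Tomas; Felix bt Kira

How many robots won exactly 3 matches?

3

Win totals: Liang 1, Felix 3, Tomas 0, Mona 3, Kira 3.
Exactly 3: Felix, Mona, Kira — 3 robots.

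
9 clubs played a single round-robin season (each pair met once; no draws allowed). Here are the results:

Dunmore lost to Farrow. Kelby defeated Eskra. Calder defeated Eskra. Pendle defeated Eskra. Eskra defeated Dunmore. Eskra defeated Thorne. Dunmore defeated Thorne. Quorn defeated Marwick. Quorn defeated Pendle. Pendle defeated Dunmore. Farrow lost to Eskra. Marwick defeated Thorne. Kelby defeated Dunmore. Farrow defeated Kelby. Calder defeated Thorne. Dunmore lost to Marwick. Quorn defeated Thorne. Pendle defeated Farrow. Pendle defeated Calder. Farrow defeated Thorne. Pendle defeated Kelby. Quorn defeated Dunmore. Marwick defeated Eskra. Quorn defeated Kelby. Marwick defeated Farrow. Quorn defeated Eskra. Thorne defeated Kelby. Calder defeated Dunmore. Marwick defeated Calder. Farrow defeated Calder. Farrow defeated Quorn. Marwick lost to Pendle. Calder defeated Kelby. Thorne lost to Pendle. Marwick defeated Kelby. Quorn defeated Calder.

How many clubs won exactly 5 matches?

1

Win totals: Pendle 7, Calder 4, Farrow 5, Kelby 2, Eskra 3, Quorn 7, Thorne 1, Dunmore 1, Marwick 6.
Exactly 5: Farrow — 1 club.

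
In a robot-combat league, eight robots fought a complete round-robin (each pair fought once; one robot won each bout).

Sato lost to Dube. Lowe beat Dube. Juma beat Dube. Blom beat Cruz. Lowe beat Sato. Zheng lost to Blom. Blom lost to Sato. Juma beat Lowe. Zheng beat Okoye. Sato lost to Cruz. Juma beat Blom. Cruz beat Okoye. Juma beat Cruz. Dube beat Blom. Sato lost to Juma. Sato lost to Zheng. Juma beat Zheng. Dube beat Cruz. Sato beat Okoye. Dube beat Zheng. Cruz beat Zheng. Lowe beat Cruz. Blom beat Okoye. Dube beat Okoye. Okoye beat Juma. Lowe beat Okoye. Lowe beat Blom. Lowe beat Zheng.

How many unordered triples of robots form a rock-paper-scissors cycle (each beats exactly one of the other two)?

Win totals: Zheng 2, Okoye 1, Juma 6, Cruz 3, Lowe 6, Sato 2, Blom 3, Dube 5.
A robot with w wins dominates both others in C(w,2) triples; summing gives 1 + 0 + 15 + 3 + 15 + 1 + 3 + 10 = 48 transitive triples.
Total triples C(8,3) = 56, so cyclic triples = 56 − 48 = 8.

8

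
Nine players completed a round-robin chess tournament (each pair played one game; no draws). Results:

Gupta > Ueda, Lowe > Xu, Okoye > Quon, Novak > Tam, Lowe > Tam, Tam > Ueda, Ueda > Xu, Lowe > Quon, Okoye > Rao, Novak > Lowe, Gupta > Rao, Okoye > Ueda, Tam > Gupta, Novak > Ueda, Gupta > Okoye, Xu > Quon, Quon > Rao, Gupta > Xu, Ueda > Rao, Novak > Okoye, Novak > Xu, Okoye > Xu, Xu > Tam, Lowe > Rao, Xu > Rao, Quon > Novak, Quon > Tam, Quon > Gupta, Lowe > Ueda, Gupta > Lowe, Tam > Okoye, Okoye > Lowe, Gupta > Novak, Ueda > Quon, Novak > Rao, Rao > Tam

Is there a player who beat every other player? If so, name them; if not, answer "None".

None

Highest win total is Novak with 6 (out of 8 possible).
Novak lost to Quon, Gupta, so no player went undefeated.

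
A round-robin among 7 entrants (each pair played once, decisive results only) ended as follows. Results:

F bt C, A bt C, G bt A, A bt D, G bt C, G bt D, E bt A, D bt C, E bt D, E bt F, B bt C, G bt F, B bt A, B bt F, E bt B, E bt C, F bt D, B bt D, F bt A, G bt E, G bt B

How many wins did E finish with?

E's results: beat A, B, C, D, F; lost to G.
That is 5 wins.

5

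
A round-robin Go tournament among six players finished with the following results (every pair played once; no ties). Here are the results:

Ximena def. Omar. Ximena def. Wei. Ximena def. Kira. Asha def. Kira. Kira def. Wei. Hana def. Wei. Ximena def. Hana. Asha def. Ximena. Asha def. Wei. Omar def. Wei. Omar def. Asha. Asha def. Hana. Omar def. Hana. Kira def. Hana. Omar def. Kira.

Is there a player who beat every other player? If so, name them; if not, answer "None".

Highest win total is Ximena with 4 (out of 5 possible).
Ximena lost to Asha, so no player went undefeated.

None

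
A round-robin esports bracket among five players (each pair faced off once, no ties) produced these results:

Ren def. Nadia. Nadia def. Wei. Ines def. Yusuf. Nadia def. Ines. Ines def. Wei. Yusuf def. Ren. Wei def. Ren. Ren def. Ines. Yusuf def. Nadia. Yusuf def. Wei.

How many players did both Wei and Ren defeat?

Wei beat: Ren.
Ren beat: Ines, Nadia.
No one was beaten by both.

0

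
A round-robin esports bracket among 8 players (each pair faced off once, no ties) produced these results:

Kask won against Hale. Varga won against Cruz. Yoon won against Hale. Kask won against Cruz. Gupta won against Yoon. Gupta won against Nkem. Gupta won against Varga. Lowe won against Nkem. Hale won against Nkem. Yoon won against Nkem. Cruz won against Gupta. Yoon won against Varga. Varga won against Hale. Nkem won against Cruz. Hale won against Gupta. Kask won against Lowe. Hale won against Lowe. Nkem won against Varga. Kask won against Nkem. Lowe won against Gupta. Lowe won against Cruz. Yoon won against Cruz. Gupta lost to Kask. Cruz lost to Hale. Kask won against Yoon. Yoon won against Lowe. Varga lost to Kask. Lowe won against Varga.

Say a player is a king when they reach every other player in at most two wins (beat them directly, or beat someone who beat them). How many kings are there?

1

Kask reaches everyone (king).
Hale cannot reach Kask in two steps.
Cruz cannot reach Kask, Hale, Lowe in two steps.
Lowe cannot reach Kask in two steps.
Yoon cannot reach Kask in two steps.
Varga cannot reach Kask, Yoon in two steps.
Nkem cannot reach Kask, Lowe, Yoon in two steps.
Gupta cannot reach Kask in two steps.
Kings: Kask — 1.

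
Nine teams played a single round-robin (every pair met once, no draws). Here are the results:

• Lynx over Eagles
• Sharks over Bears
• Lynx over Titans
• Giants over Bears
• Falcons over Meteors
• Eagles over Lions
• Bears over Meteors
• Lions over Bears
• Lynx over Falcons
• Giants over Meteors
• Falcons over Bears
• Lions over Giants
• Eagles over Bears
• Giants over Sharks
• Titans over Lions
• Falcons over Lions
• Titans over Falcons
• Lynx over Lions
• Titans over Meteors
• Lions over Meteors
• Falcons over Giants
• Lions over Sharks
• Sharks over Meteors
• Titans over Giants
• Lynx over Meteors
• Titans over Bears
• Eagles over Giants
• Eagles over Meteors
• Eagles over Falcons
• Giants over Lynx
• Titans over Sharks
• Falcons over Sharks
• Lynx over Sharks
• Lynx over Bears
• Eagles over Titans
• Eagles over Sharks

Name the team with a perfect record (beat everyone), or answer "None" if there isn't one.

None

Highest win total is Lynx with 7 (out of 8 possible).
Lynx lost to Giants, so no team went undefeated.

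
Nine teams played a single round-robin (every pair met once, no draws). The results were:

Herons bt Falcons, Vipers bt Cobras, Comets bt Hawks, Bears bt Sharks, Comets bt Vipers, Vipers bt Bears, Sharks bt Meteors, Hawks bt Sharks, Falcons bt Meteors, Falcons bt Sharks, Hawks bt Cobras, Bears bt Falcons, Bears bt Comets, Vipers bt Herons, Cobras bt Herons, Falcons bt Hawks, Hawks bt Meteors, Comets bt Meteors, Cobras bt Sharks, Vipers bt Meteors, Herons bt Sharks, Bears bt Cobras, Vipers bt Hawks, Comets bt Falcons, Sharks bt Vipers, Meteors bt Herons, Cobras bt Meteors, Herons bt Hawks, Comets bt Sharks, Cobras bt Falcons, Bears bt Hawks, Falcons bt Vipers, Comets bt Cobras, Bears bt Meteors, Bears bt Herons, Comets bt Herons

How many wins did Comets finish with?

Comets' results: beat Sharks, Cobras, Hawks, Meteors, Herons, Vipers, Falcons; lost to Bears.
That is 7 wins.

7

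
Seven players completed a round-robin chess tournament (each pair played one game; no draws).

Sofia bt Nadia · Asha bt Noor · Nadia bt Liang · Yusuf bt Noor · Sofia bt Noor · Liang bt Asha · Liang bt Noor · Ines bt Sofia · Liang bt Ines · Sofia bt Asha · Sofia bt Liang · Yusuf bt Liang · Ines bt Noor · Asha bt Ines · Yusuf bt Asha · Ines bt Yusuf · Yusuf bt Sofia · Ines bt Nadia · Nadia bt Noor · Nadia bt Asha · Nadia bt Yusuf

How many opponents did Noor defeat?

0

Noor's results: beat no one; lost to Asha, Sofia, Liang, Ines, Yusuf, Nadia.
That is 0 wins.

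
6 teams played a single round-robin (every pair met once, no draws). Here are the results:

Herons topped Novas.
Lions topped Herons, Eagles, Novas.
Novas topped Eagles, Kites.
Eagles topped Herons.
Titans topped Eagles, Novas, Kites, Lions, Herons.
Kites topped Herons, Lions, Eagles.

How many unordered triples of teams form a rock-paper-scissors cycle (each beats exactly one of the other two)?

Win totals: Lions 3, Novas 2, Herons 1, Kites 3, Eagles 1, Titans 5.
A team with w wins dominates both others in C(w,2) triples; summing gives 3 + 1 + 0 + 3 + 0 + 10 = 17 transitive triples.
Total triples C(6,3) = 20, so cyclic triples = 20 − 17 = 3.

3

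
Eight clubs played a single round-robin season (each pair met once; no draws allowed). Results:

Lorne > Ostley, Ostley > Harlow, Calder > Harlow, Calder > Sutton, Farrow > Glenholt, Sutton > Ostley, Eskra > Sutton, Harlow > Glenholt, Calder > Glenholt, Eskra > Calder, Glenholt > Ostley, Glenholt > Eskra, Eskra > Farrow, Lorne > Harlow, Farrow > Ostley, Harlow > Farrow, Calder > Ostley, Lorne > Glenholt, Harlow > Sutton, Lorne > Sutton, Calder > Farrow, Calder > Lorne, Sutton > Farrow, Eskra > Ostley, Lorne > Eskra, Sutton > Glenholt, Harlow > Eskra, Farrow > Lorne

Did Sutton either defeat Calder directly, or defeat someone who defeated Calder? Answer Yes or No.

Sutton did not beat Calder directly.
Sutton beat Glenholt, Ostley, Farrow, but each of them lost to Calder. No two-step path.

No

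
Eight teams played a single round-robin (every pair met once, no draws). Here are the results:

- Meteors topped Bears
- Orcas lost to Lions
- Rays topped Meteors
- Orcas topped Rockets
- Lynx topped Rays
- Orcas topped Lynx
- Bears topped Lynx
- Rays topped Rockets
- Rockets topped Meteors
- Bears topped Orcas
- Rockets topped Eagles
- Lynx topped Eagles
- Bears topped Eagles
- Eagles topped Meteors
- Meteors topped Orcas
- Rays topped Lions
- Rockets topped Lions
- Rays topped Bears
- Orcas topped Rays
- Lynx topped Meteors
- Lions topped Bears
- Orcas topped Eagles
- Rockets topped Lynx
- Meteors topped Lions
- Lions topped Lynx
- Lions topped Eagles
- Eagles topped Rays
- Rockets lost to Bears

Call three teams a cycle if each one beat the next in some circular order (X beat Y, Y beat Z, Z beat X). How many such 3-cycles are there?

Win totals: Bears 4, Eagles 2, Orcas 4, Rockets 4, Lions 4, Meteors 3, Lynx 3, Rays 4.
A team with w wins dominates both others in C(w,2) triples; summing gives 6 + 1 + 6 + 6 + 6 + 3 + 3 + 6 = 37 transitive triples.
Total triples C(8,3) = 56, so cyclic triples = 56 − 37 = 19.

19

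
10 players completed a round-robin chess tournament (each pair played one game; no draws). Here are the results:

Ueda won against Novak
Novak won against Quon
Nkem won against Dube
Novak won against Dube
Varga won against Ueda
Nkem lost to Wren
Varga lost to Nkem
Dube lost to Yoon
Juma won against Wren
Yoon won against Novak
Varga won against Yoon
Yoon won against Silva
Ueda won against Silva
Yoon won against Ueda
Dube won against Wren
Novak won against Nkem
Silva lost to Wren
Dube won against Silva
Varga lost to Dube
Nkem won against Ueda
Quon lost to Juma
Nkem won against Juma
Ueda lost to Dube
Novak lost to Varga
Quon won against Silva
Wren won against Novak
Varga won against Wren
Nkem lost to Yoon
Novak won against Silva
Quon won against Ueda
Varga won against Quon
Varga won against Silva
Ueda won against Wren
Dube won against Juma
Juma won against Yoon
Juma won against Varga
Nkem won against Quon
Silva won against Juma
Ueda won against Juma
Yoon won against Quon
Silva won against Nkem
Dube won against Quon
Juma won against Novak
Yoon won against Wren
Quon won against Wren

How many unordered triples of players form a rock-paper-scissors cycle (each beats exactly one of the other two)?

30

Win totals: Quon 3, Nkem 5, Dube 6, Silva 2, Varga 6, Novak 4, Wren 3, Yoon 7, Ueda 4, Juma 5.
A player with w wins dominates both others in C(w,2) triples; summing gives 3 + 10 + 15 + 1 + 15 + 6 + 3 + 21 + 6 + 10 = 90 transitive triples.
Total triples C(10,3) = 120, so cyclic triples = 120 − 90 = 30.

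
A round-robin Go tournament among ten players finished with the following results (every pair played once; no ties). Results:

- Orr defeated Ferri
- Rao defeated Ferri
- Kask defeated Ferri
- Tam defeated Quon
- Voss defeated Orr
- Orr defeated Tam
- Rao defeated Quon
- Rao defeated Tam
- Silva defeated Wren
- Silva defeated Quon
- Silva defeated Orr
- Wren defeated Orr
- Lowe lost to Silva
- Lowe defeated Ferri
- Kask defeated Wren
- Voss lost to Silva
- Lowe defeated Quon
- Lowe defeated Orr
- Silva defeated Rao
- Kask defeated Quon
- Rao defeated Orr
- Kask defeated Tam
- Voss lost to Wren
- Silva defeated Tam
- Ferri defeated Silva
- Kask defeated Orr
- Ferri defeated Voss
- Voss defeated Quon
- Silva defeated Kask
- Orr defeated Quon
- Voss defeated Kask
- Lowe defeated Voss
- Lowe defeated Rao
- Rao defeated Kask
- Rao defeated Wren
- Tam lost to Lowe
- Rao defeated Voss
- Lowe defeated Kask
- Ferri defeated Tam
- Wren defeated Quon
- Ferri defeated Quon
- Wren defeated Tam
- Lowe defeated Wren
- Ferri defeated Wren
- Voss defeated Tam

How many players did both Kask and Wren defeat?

Kask beat: Orr, Tam, Ferri, Quon, Wren.
Wren beat: Orr, Tam, Voss, Quon.
Both beat: Orr, Tam, Quon — 3.

3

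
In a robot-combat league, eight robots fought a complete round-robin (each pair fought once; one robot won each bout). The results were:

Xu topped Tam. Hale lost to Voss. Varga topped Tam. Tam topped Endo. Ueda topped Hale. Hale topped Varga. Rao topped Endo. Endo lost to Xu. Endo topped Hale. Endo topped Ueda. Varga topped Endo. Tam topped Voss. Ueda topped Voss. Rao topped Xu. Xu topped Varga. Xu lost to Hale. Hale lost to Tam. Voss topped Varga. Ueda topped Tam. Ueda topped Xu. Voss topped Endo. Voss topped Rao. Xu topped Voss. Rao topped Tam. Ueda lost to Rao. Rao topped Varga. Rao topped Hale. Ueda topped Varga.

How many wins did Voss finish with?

4

Voss' results: beat Endo, Rao, Hale, Varga; lost to Ueda, Tam, Xu.
That is 4 wins.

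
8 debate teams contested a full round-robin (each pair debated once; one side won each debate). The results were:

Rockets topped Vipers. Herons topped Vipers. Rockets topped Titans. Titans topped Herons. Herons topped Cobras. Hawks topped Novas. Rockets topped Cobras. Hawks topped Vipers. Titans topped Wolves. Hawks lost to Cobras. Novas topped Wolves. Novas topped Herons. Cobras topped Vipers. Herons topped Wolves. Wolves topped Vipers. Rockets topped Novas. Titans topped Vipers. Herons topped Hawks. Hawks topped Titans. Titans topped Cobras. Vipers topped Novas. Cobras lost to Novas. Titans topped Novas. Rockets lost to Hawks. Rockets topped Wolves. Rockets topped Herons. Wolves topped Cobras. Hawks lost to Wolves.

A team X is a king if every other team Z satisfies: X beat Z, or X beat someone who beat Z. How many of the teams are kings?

3

Herons reaches everyone (king).
Titans cannot reach Rockets in two steps.
Wolves cannot reach Herons in two steps.
Vipers cannot reach Titans, Rockets, Hawks in two steps.
Novas cannot reach Titans, Rockets in two steps.
Rockets reaches everyone (king).
Hawks reaches everyone (king).
Cobras cannot reach Herons, Wolves in two steps.
Kings: Herons, Rockets, Hawks — 3.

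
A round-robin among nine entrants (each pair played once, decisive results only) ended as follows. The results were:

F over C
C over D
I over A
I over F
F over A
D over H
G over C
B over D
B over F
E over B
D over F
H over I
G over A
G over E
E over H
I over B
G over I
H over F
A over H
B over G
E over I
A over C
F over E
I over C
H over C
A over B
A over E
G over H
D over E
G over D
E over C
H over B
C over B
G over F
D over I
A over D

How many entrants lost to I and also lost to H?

I beat: A, B, C, F.
H beat: B, C, F, I.
Both beat: B, C, F — 3.

3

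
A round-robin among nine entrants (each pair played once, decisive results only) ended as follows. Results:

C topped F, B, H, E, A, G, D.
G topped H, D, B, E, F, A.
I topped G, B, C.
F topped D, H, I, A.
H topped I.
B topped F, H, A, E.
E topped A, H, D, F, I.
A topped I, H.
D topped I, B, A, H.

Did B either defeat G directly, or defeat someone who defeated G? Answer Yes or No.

B did not beat G directly.
B beat A, E, F, H, but each of them lost to G. No two-step path.

No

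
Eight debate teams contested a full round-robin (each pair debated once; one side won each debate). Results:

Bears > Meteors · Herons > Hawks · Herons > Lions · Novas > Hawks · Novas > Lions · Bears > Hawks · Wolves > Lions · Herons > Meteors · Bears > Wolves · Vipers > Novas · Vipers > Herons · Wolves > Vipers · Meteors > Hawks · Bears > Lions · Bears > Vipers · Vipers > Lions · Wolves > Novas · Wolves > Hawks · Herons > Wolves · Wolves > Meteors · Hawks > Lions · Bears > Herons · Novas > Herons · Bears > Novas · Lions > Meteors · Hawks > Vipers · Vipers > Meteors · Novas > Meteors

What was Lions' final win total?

1

Lions' results: beat Meteors; lost to Wolves, Herons, Bears, Novas, Hawks, Vipers.
That is 1 win.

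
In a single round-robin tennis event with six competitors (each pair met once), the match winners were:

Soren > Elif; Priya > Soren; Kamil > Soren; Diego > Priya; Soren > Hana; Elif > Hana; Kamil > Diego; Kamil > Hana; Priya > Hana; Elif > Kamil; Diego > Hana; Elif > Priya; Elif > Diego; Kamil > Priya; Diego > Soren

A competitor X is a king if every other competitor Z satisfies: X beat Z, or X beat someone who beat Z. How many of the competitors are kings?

3

Diego cannot reach Kamil in two steps.
Elif reaches everyone (king).
Soren reaches everyone (king).
Priya cannot reach Diego, Kamil in two steps.
Kamil reaches everyone (king).
Hana cannot reach Diego, Elif, Soren, Priya, Kamil in two steps.
Kings: Elif, Soren, Kamil — 3.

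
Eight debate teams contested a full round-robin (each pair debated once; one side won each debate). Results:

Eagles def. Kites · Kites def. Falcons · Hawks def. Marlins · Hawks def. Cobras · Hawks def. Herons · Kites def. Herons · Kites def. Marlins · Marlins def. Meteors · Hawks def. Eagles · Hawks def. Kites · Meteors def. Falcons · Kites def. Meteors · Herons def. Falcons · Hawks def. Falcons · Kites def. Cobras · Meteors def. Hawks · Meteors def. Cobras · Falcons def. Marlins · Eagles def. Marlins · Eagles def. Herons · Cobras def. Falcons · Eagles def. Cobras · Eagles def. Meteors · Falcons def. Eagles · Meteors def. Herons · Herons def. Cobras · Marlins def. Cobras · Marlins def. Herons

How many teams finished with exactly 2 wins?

Win totals: Marlins 3, Hawks 6, Falcons 2, Kites 5, Eagles 5, Herons 2, Cobras 1, Meteors 4.
Exactly 2: Falcons, Herons — 2 teams.

2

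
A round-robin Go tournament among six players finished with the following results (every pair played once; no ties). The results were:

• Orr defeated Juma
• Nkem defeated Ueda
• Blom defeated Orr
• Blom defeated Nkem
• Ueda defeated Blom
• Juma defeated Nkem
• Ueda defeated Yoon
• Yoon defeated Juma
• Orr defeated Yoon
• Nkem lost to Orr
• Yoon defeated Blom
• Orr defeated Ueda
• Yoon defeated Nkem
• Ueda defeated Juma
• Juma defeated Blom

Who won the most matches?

Win totals: Ueda 3, Juma 2, Blom 2, Nkem 1, Yoon 3, Orr 4.
Orr leads with 4 wins (next highest: 3).

Orr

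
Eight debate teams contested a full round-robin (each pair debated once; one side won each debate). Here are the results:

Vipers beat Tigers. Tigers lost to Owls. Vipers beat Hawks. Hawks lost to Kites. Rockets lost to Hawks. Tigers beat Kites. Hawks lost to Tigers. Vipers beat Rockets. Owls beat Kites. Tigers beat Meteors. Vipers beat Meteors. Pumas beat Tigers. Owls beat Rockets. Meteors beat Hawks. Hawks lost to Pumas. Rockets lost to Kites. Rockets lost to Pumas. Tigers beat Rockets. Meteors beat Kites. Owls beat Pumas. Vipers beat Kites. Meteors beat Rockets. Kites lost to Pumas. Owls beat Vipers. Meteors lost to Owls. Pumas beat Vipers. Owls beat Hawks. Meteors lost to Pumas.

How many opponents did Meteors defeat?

3

Meteors' results: beat Rockets, Kites, Hawks; lost to Vipers, Pumas, Tigers, Owls.
That is 3 wins.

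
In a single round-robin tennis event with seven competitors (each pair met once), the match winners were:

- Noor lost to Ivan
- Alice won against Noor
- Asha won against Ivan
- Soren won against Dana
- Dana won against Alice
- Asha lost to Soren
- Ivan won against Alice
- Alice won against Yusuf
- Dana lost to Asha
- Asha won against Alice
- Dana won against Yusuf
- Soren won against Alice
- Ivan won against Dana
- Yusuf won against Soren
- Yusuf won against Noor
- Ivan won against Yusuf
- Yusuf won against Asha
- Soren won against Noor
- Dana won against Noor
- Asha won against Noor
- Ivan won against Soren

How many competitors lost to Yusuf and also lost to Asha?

Yusuf beat: Asha, Noor, Soren.
Asha beat: Dana, Ivan, Noor, Alice.
Both beat: Noor — 1.

1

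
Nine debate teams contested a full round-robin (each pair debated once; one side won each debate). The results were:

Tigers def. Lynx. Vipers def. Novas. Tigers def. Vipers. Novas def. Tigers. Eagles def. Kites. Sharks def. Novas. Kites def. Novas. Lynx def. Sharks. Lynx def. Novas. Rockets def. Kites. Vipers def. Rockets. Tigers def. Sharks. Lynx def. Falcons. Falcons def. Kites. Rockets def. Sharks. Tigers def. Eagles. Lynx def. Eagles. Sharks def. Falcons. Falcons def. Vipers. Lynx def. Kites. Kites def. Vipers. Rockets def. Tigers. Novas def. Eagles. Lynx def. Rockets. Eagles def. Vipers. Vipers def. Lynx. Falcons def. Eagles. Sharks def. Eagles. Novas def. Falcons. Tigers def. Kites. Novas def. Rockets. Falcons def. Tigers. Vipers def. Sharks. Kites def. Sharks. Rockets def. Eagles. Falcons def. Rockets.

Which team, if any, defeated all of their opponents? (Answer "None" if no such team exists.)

Highest win total is Lynx with 6 (out of 8 possible).
Lynx lost to Vipers, Tigers, so no team went undefeated.

None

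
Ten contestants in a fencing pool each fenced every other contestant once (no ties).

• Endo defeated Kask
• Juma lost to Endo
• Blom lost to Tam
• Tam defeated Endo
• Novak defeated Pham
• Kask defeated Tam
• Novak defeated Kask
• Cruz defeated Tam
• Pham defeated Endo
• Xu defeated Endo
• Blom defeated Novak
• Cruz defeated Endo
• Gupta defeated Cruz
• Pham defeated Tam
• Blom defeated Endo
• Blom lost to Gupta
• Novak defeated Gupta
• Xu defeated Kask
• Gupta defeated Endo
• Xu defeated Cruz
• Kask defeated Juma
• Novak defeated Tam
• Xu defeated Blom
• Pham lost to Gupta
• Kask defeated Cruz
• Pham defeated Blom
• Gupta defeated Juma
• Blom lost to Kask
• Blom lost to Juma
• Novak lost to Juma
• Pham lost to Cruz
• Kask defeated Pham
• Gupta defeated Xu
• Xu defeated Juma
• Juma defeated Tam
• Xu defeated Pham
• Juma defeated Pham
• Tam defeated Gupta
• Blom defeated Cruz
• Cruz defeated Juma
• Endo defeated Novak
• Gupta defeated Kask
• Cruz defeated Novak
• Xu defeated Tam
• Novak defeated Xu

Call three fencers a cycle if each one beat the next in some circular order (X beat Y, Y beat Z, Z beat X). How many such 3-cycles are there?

30

Win totals: Xu 7, Tam 3, Juma 4, Pham 3, Endo 3, Gupta 7, Novak 5, Cruz 5, Blom 3, Kask 5.
A fencer with w wins dominates both others in C(w,2) triples; summing gives 21 + 3 + 6 + 3 + 3 + 21 + 10 + 10 + 3 + 10 = 90 transitive triples.
Total triples C(10,3) = 120, so cyclic triples = 120 − 90 = 30.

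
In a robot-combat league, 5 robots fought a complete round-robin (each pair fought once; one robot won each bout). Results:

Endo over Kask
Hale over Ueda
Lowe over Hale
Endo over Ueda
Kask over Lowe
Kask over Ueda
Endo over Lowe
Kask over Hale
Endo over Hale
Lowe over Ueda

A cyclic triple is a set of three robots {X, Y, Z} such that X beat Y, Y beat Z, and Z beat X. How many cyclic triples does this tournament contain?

Win totals: Hale 1, Endo 4, Kask 3, Ueda 0, Lowe 2.
A robot with w wins dominates both others in C(w,2) triples; summing gives 0 + 6 + 3 + 0 + 1 = 10 transitive triples.
Total triples C(5,3) = 10, so cyclic triples = 10 − 10 = 0.

0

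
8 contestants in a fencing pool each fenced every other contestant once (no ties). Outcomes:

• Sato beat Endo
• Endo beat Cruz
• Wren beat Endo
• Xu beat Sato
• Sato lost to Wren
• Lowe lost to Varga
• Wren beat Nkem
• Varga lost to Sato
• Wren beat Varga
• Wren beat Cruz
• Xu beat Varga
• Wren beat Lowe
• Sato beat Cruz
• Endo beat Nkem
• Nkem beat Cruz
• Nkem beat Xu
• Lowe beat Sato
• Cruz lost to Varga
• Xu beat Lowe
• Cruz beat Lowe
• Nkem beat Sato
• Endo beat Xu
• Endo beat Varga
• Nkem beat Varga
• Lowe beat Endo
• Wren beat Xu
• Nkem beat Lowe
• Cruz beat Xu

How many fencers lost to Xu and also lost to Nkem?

3

Xu beat: Varga, Sato, Lowe.
Nkem beat: Varga, Sato, Cruz, Lowe, Xu.
Both beat: Varga, Sato, Lowe — 3.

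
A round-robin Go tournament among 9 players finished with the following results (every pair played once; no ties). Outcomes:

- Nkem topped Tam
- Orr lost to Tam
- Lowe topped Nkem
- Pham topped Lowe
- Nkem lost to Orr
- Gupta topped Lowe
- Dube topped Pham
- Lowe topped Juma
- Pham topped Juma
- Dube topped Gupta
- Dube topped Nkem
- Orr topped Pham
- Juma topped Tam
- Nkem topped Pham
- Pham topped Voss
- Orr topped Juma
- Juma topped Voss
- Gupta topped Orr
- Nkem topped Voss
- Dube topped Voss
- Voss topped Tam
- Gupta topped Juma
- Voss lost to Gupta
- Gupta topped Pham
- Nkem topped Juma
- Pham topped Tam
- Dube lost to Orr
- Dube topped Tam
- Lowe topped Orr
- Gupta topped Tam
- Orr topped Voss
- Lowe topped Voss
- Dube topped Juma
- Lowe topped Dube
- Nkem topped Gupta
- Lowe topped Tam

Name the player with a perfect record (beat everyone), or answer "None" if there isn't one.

None

Highest win total is Lowe with 6 (out of 8 possible).
Lowe lost to Gupta, Pham, so no player went undefeated.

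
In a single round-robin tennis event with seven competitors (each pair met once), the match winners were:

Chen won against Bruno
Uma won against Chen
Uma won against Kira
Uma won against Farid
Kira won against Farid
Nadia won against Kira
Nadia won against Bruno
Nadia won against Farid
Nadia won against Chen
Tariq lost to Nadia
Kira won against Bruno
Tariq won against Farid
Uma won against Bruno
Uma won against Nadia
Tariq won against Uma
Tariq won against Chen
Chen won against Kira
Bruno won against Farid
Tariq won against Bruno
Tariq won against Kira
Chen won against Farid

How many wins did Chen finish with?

3

Chen's results: beat Bruno, Farid, Kira; lost to Nadia, Tariq, Uma.
That is 3 wins.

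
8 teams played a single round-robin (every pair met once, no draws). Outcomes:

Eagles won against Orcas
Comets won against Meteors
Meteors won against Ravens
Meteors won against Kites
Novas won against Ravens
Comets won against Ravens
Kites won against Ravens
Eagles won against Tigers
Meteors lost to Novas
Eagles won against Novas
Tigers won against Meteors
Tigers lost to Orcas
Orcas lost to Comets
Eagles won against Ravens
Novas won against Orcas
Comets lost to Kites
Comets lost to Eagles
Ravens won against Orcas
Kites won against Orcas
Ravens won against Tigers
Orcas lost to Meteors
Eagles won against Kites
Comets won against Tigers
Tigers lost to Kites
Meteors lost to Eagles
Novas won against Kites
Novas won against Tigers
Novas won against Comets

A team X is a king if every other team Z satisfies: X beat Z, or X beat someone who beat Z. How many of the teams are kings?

1

Eagles reaches everyone (king).
Tigers cannot reach Eagles, Comets, Novas in two steps.
Comets cannot reach Eagles, Novas in two steps.
Orcas cannot reach Eagles, Comets, Ravens, Kites, Novas in two steps.
Ravens cannot reach Eagles, Comets, Kites, Novas in two steps.
Kites cannot reach Eagles, Novas in two steps.
Novas cannot reach Eagles in two steps.
Meteors cannot reach Eagles, Novas in two steps.
Kings: Eagles — 1.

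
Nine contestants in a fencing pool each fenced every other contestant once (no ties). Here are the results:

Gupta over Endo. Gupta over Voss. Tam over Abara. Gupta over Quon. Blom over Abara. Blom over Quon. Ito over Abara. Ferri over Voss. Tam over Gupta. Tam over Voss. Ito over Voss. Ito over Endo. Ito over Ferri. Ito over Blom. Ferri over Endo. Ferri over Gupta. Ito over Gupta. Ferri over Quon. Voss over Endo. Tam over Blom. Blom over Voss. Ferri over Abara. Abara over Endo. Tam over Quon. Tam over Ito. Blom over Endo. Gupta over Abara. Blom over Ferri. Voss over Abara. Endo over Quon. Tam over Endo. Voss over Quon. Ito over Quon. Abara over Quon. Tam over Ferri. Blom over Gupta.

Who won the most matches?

Tam

Win totals: Tam 8, Voss 3, Quon 0, Abara 2, Blom 6, Ferri 5, Gupta 4, Endo 1, Ito 7.
Tam leads with 8 wins (next highest: 7).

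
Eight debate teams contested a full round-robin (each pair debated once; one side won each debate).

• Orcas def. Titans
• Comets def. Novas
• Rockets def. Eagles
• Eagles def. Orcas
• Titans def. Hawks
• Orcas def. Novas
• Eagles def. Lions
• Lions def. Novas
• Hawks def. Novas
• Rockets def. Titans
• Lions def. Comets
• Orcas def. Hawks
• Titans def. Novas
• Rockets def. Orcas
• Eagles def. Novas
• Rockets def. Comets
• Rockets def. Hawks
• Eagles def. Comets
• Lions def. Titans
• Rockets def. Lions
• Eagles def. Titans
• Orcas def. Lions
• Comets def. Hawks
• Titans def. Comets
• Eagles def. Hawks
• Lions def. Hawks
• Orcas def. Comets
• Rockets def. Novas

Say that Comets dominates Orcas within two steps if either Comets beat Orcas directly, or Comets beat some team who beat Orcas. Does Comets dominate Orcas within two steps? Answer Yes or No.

No

Comets did not beat Orcas directly.
Comets beat Hawks, Novas, but each of them lost to Orcas. No two-step path.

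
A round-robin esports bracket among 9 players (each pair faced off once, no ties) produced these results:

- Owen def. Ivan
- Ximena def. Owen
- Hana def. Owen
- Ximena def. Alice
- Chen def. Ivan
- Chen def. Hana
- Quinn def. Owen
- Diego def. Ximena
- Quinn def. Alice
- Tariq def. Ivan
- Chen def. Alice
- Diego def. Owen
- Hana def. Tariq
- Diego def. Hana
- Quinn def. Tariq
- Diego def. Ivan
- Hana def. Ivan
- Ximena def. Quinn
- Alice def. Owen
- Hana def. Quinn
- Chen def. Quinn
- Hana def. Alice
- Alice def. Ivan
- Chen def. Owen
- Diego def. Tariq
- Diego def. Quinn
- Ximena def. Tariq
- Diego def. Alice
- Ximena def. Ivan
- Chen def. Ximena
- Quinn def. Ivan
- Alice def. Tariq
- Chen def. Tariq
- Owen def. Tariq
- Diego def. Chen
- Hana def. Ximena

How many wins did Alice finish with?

3

Alice's results: beat Owen, Tariq, Ivan; lost to Quinn, Hana, Diego, Chen, Ximena.
That is 3 wins.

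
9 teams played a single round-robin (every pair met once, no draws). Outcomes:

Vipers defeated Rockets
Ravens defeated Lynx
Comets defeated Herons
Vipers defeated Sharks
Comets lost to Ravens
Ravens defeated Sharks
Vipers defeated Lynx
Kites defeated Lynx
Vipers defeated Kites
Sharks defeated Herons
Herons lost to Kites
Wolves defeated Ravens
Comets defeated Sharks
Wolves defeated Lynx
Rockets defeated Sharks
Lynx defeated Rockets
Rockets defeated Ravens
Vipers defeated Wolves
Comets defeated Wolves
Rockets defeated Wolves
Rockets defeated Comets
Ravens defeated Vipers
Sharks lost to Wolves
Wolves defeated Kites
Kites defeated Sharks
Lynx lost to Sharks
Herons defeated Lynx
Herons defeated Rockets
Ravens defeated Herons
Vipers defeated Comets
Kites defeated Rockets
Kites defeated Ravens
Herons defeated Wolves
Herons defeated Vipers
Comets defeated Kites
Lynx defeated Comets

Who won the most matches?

Win totals: Lynx 2, Vipers 6, Wolves 4, Sharks 2, Herons 4, Kites 5, Ravens 5, Comets 4, Rockets 4.
Vipers leads with 6 wins (next highest: 5).

Vipers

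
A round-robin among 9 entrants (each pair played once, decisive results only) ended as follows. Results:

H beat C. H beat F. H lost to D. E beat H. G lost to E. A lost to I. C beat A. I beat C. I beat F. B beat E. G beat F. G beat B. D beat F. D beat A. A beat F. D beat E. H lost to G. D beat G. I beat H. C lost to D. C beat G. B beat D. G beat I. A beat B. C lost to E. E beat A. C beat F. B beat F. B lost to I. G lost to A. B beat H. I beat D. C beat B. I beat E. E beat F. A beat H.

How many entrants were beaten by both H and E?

H beat: C, F.
E beat: A, C, F, G, H.
Both beat: C, F — 2.

2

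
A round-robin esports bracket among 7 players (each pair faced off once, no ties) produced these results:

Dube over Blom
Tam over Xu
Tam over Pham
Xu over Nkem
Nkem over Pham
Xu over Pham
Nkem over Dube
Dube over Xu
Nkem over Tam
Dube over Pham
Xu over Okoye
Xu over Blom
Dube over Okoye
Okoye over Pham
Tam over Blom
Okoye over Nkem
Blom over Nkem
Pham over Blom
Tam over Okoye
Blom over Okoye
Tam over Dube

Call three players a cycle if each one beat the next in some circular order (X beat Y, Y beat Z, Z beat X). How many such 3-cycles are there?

8

Win totals: Dube 4, Nkem 3, Okoye 2, Blom 2, Pham 1, Tam 5, Xu 4.
A player with w wins dominates both others in C(w,2) triples; summing gives 6 + 3 + 1 + 1 + 0 + 10 + 6 = 27 transitive triples.
Total triples C(7,3) = 35, so cyclic triples = 35 − 27 = 8.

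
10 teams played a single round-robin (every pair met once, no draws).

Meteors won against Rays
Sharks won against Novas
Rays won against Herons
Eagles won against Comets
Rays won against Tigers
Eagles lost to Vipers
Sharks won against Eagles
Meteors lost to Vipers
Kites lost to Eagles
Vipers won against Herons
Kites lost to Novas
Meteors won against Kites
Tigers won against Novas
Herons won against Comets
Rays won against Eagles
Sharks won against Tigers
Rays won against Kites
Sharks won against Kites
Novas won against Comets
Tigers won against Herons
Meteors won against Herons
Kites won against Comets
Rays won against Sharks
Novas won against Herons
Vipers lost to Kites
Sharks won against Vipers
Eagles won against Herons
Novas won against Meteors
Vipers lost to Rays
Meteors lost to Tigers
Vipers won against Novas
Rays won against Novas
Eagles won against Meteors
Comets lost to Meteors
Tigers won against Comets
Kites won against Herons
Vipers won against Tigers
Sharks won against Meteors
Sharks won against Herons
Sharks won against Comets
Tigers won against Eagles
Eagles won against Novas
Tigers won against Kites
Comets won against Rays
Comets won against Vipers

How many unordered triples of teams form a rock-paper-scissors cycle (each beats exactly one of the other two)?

20

Win totals: Sharks 8, Tigers 6, Kites 3, Comets 2, Herons 1, Novas 4, Rays 7, Vipers 5, Meteors 4, Eagles 5.
A team with w wins dominates both others in C(w,2) triples; summing gives 28 + 15 + 3 + 1 + 0 + 6 + 21 + 10 + 6 + 10 = 100 transitive triples.
Total triples C(10,3) = 120, so cyclic triples = 120 − 100 = 20.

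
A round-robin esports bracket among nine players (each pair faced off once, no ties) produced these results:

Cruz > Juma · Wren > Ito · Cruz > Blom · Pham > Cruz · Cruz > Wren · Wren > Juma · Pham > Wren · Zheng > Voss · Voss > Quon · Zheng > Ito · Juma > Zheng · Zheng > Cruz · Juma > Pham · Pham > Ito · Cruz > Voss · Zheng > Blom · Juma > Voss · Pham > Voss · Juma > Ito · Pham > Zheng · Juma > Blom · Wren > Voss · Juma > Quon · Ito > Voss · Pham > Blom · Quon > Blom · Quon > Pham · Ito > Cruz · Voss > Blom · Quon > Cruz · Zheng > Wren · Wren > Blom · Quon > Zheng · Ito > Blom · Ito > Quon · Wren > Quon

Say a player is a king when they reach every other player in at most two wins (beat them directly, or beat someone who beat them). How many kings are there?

6

Zheng cannot reach Pham in two steps.
Ito reaches everyone (king).
Juma reaches everyone (king).
Wren reaches everyone (king).
Pham reaches everyone (king).
Voss cannot reach Ito, Juma, Wren in two steps.
Quon reaches everyone (king).
Cruz reaches everyone (king).
Blom cannot reach Zheng, Ito, Juma, Wren, Pham, Voss, Quon, Cruz in two steps.
Kings: Ito, Juma, Wren, Pham, Quon, Cruz — 6.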